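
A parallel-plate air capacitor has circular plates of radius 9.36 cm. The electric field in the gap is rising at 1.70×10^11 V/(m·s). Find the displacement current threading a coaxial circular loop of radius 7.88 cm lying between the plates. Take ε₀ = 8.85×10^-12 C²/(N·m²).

I_d = ε₀ dΦ_E/dt = ε₀ πR² (dE/dt) = (8.85×10^-12)(0.02752)(1.70×10^11) = 0.04140 A through the full plate area.
The field is uniform, so I_d,enc = I_d (r/R)² = (0.04140)(7.88/9.36)² = 0.0293 A.

0.0293 A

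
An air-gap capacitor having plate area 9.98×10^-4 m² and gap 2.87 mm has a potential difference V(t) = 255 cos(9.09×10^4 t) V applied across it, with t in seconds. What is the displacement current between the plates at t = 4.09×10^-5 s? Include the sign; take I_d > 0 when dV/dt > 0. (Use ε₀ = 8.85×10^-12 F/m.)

dV/dt = (255)(9.09×10^4)·−sin(3.71781) = 1.263×10^7 V/s.
I_d = C dV/dt with C = ε₀A/d = (8.85×10^-12)(9.98×10^-4)/(2.87×10^-3) = 3.077×10^-12 F, so I_d = (3.077×10^-12)(1.263×10^7) = 3.89×10^-5 A.

3.89×10^-5 A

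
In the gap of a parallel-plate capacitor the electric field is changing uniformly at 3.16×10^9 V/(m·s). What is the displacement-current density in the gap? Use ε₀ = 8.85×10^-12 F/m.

0.0280 A/m²

J_d = ε₀ dE/dt = (8.85×10^-12)(3.16×10^9) = 0.0280 A/m².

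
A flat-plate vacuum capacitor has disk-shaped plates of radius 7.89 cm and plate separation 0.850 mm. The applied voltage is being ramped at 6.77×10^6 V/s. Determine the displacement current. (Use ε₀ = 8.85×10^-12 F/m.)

1.38×10^-3 A

The displacement current equals the charging current C dV/dt. With C = ε₀A/d = (8.85×10^-12)(0.01956)/(8.50×10^-4) = 2.037×10^-10 F, I_d = (2.037×10^-10)(6.77×10^6) = 1.38×10^-3 A.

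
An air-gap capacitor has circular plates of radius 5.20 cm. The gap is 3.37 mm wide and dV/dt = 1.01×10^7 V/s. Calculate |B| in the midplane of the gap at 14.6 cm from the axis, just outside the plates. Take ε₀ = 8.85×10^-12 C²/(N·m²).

With E = V/d, dE/dt = 2.997×10^9 V/(m·s) and πR² = 8.495×10^-3 m², giving I_d = ε₀ πR² dE/dt = 2.253×10^-4 A.
For r ≥ R the full I_d is enclosed: B = μ₀ I_d/(2πr) = (4π×10^-7)(2.253×10^-4)/(2π·0.146) = 3.09×10^-10 T.

3.09×10^-10 T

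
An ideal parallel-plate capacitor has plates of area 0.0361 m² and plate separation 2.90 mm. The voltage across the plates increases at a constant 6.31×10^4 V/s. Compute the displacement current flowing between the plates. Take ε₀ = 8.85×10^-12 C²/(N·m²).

6.95×10^-6 A

E = V/d so dE/dt = (dV/dt)/d = 2.176×10^7 V/(m·s), and I_d = ε₀ A dE/dt = (8.85×10^-12)(0.0361)(2.176×10^7) = 6.95×10^-6 A.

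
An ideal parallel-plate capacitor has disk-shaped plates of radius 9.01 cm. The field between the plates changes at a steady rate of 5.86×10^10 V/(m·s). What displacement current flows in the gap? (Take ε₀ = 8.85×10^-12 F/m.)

0.0132 A

The displacement current is ε₀ times dΦ_E/dt = ε₀ A dE/dt = (8.85×10^-12)(0.02550)(5.86×10^10) = 0.0132 A.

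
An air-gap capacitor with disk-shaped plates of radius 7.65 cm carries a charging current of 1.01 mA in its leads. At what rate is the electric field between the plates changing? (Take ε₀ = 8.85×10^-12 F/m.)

Charge continuity gives I_d = I = 1.01×10^-3 A between the plates.
Then dE/dt = I_d/(ε₀A) = 6.21×10^9 V/(m·s).

6.21×10^9 V/(m·s)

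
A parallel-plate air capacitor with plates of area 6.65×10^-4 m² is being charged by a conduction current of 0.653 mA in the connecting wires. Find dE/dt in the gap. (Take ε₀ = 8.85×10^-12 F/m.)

1.11×10^11 V/(m·s)

The displacement current between the plates equals the conduction current, I_d = 0.653 mA.
Since I_d = ε₀ A dE/dt, dE/dt = I_d/(ε₀A) = (6.53×10^-4)/((8.85×10^-12)(6.65×10^-4)) = 1.11×10^11 V/(m·s).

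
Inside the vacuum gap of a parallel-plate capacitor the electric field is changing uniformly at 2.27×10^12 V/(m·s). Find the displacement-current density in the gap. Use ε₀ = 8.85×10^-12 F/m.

J_d = ε₀ dE/dt = (8.85×10^-12)(2.27×10^12) = 20.1 A/m².

20.1 A/m²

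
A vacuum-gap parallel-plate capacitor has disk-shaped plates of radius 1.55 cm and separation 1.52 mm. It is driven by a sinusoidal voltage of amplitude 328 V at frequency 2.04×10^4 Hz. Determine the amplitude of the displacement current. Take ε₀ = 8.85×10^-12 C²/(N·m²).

1.85×10^-4 A

C = ε₀A/d = (8.85×10^-12)(7.548×10^-4)/(1.52×10^-3) = 4.395×10^-12 F; ω = 2πf = 1.282×10^5 rad/s.
I_d = C dV/dt, so |I_d|_max = C V₀ ω = (4.395×10^-12)(328)(1.282×10^5) = 1.85×10^-4 A.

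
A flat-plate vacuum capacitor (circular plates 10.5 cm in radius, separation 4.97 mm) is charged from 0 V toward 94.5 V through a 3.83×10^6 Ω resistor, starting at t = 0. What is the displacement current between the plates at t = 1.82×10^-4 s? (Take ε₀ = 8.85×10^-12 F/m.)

With C = ε₀A/d = (8.85×10^-12)(0.03464)/(4.97×10^-3) = 6.168×10^-11 F, the time constant is τ = RC = 2.362×10^-4 s, so t/τ = 0.7705 and e^(−t/τ) = 0.4628.
I_d = I_cond = (V₀/R) e^(−t/τ) = (2.467×10^-5)(0.4628) = 1.14×10^-5 A.

1.14×10^-5 A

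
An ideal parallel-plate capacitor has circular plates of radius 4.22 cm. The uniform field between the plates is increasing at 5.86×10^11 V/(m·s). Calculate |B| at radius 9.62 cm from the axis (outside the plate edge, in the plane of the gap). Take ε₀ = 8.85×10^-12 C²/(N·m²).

I_d = ε₀ dΦ_E/dt = ε₀ πR² (dE/dt) = (8.85×10^-12)(5.595×10^-3)(5.86×10^11) = 0.02902 A through the full plate area.
Outside the plates the loop encloses all of I_d, so B·2πr = μ₀ I_d and B = 6.03×10^-8 T.

6.03×10^-8 T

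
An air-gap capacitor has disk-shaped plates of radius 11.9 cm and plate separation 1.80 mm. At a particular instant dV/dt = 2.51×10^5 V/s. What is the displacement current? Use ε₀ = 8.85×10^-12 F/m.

5.49×10^-5 A

The displacement current equals the charging current C dV/dt. With C = ε₀A/d = (8.85×10^-12)(0.04449)/(1.80×10^-3) = 2.187×10^-10 F, I_d = (2.187×10^-10)(2.51×10^5) = 5.49×10^-5 A.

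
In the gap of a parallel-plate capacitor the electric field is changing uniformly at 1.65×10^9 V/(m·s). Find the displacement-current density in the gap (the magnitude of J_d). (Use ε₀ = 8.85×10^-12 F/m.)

0.0146 A/m²

J_d = ε₀ dE/dt = (8.85×10^-12)(1.65×10^9) = 0.0146 A/m².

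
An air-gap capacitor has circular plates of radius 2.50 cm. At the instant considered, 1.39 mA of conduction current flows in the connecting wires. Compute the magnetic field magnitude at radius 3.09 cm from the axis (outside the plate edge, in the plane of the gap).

9.00×10^-9 T

Between the plates the displacement current equals the wire current: I_d = 1.39 mA = 1.39×10^-3 A.
For r ≥ R the full I_d is enclosed: B = μ₀ I_d/(2πr) = (4π×10^-7)(1.39×10^-3)/(2π·0.0309) = 9.00×10^-9 T.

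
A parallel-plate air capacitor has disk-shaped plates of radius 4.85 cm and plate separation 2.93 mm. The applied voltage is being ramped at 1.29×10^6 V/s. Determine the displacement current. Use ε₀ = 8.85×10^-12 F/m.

2.88×10^-5 A

The displacement current equals the charging current C dV/dt. With C = ε₀A/d = (8.85×10^-12)(7.390×10^-3)/(2.93×10^-3) = 2.232×10^-11 F, I_d = (2.232×10^-11)(1.29×10^6) = 2.88×10^-5 A.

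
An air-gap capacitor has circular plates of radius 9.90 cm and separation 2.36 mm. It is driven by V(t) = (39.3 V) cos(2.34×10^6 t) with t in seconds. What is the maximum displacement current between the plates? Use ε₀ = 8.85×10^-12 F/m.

0.0106 A

The displacement current equals the conduction current C dV/dt, which peaks at C V₀ ω.
With C = ε₀A/d = (8.85×10^-12)(0.03079)/(2.36×10^-3) = 1.155×10^-10 F and ω = 2.34×10^6 rad/s, I_d,max = (1.155×10^-10)(39.3)(2.34×10^6) = 0.0106 A.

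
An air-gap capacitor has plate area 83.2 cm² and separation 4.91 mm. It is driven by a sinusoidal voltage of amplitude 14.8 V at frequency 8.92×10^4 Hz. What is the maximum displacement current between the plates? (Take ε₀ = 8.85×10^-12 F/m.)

1.24×10^-4 A

C = ε₀A/d = (8.85×10^-12)(8.32×10^-3)/(4.91×10^-3) = 1.500×10^-11 F; ω = 2πf = 5.605×10^5 rad/s.
I_d = C dV/dt, so |I_d|_max = C V₀ ω = (1.500×10^-11)(14.8)(5.605×10^5) = 1.24×10^-4 A.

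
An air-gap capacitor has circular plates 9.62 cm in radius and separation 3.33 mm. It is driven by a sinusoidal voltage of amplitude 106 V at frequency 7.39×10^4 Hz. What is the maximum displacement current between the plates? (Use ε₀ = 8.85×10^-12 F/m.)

3.80×10^-3 A

The displacement current equals the conduction current C dV/dt, which peaks at C V₀ ω.
With C = ε₀A/d = (8.85×10^-12)(0.02907)/(3.33×10^-3) = 7.726×10^-11 F and ω = 2πf = 4.643×10^5 rad/s, I_d,max = (7.726×10^-11)(106)(4.643×10^5) = 3.80×10^-3 A.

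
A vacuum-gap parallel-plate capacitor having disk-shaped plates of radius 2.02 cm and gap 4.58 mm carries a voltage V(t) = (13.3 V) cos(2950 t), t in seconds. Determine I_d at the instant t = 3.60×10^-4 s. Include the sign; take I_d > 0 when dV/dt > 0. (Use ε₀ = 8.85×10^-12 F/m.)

-8.49×10^-8 A

dV/dt = (13.3)(2950)·−sin(1.062) = -3.427×10^4 V/s.
I_d = C dV/dt with C = ε₀A/d = (8.85×10^-12)(1.282×10^-3)/(4.58×10^-3) = 2.477×10^-12 F, so I_d = (2.477×10^-12)(-3.427×10^4) = -8.49×10^-8 A.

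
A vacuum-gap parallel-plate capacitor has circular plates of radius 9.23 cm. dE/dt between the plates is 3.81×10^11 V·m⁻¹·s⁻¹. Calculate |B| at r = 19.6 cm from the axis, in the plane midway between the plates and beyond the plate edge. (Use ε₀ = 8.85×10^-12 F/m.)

9.21×10^-8 T

Total displacement current: I_d = ε₀(πR²)(dE/dt) = (8.85×10^-12)(0.02676)(3.81×10^11) = 0.09023 A.
With r > R the enclosed displacement current is the full I_d; B = μ₀ I_d / (2πr) = 9.21×10^-8 T.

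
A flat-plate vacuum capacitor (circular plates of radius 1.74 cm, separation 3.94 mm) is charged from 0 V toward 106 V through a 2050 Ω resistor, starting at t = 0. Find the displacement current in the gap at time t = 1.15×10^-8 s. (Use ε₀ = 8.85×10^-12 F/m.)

With C = ε₀A/d = (8.85×10^-12)(9.511×10^-4)/(3.94×10^-3) = 2.136×10^-12 F, the time constant is τ = RC = 4.379×10^-9 s, so t/τ = 2.626 and e^(−t/τ) = 0.07237.
I_d = I_cond = (V₀/R) e^(−t/τ) = (0.05171)(0.07237) = 3.74×10^-3 A.

3.74×10^-3 A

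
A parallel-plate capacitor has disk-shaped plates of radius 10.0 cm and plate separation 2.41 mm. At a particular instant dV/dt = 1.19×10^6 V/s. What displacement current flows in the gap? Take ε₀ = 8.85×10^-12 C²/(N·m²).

1.37×10^-4 A

C = ε₀A/d = (8.85×10^-12)(0.03142)/(2.41×10^-3) = 1.154×10^-10 F.
I_d = C dV/dt = (1.154×10^-10)(1.19×10^6) = 1.37×10^-4 A.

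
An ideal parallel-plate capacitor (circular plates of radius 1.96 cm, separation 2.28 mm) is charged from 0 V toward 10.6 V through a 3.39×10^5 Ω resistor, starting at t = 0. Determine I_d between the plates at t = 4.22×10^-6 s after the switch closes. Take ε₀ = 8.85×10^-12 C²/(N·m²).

C = ε₀A/d = (8.85×10^-12)(1.207×10^-3)/(2.28×10^-3) = 4.685×10^-12 F and τ = RC = 1.588×10^-6 s. I_d in the gap equals the RC charging current.
I_d(t) = (V₀/R) e^(−t/τ) = 3.127×10^-5 · e^(−2.657) = 2.19×10^-6 A.

2.19×10^-6 A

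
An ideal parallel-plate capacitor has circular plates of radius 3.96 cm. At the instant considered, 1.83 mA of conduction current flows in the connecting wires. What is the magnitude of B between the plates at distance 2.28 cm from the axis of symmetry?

5.32×10^-9 T

Between the plates the displacement current equals the wire current: I_d = 1.83 mA = 1.83×10^-3 A.
For r < R the Ampère–Maxwell law gives B(2πr) = μ₀ I_d (r²/R²), so B = μ₀ I_d r/(2πR²) = (4π×10^-7)(1.83×10^-3)(0.0228)/(2π·0.0396²) = 5.32×10^-9 T.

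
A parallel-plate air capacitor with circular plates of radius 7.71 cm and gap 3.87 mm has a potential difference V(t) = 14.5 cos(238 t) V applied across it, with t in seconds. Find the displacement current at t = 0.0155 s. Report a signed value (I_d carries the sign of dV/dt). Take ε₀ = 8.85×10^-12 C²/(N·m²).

dE/dt = (V₀ω/d)·−sin(ωt) with ωt = 3.689 rad: (14.5)(238)(0.5205)/(3.87×10^-3) = 4.641×10^5 V/(m·s).
I_d = ε₀ A dE/dt = (8.85×10^-12)(0.01867)(4.641×10^5) = 7.67×10^-8 A.

7.67×10^-8 A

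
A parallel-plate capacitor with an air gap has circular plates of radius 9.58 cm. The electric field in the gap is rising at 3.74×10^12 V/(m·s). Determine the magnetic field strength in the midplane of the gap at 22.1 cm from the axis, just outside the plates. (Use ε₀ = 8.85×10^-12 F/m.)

Total displacement current: I_d = ε₀(πR²)(dE/dt) = (8.85×10^-12)(0.02883)(3.74×10^12) = 0.9542 A.
For r ≥ R the full I_d is enclosed: B = μ₀ I_d/(2πr) = (4π×10^-7)(0.9542)/(2π·0.221) = 8.64×10^-7 T.

8.64×10^-7 T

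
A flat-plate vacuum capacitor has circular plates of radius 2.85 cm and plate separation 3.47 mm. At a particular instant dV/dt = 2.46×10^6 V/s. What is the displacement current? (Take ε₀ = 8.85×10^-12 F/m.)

C = ε₀A/d = (8.85×10^-12)(2.552×10^-3)/(3.47×10^-3) = 6.509×10^-12 F.
I_d = C dV/dt = (6.509×10^-12)(2.46×10^6) = 1.60×10^-5 A.

1.60×10^-5 A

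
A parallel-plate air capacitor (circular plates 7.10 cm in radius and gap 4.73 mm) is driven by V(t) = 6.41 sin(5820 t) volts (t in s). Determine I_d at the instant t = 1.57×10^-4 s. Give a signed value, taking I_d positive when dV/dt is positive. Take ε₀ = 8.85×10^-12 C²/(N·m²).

C = ε₀A/d = (8.85×10^-12)(0.01584)/(4.73×10^-3) = 2.964×10^-11 F. dV/dt = V₀ω·cos(ωt); at ωt = 0.91374 rad this factor is 0.6108.
I_d = C dV/dt = (2.964×10^-11)(6.41)(5820)(0.6108) = 6.75×10^-7 A.

6.75×10^-7 A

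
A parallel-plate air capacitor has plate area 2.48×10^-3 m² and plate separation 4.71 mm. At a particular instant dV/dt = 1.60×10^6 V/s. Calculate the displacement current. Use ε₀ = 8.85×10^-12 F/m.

E = V/d so dE/dt = (dV/dt)/d = 3.397×10^8 V/(m·s), and I_d = ε₀ A dE/dt = (8.85×10^-12)(2.48×10^-3)(3.397×10^8) = 7.46×10^-6 A.

7.46×10^-6 A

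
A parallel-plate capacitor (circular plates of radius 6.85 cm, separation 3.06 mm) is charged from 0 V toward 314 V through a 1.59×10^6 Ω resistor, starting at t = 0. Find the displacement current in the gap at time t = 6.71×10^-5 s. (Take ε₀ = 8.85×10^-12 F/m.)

7.34×10^-5 A

C = ε₀A/d = (8.85×10^-12)(0.01474)/(3.06×10^-3) = 4.263×10^-11 F, so τ = RC = 6.778×10^-5 s.
The conduction current is I(t) = (V₀/R) e^(−t/τ), and the displacement current between the plates equals it.
t/τ = 0.9900; I_d = (314/1.59×10^6) · e^(−0.9900) = (1.975×10^-4)(0.3716) = 7.34×10^-5 A.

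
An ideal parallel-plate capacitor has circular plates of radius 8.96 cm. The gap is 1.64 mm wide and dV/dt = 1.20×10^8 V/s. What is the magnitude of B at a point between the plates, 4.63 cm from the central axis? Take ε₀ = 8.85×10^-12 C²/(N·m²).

1.88×10^-8 T

I_d = C dV/dt with C = ε₀πR²/d = 1.361×10^-10 F, so I_d = (1.361×10^-10)(1.20×10^8) = 0.01633 A.
∮B·dl = μ₀ I_d,enc with I_d,enc = I_d r²/R² = 4.360×10^-3 A; so B = μ₀ I_d,enc/(2πr) = 1.88×10^-8 T.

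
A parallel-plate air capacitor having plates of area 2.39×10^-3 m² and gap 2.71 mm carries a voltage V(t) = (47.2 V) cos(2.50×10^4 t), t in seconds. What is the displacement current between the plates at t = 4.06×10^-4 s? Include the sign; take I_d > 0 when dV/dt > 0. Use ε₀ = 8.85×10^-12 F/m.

dE/dt = (V₀ω/d)·−sin(ωt) with ωt = 10.15 rad: (47.2)(2.50×10^4)(0.6633)/(2.71×10^-3) = 2.888×10^8 V/(m·s).
I_d = ε₀ A dE/dt = (8.85×10^-12)(2.39×10^-3)(2.888×10^8) = 6.11×10^-6 A.

6.11×10^-6 A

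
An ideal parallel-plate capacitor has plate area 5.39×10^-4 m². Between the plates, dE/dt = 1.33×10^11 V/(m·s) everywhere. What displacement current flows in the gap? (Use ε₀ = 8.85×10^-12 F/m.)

With a uniform field, Φ_E = EA, so I_d = ε₀ A dE/dt = 6.34×10^-4 A.

6.34×10^-4 A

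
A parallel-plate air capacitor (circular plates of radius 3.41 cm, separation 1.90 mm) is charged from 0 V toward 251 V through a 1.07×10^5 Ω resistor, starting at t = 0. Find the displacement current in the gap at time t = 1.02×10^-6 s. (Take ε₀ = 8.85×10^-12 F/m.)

C = ε₀A/d = (8.85×10^-12)(3.653×10^-3)/(1.90×10^-3) = 1.702×10^-11 F, so τ = RC = 1.821×10^-6 s.
The conduction current is I(t) = (V₀/R) e^(−t/τ), and the displacement current between the plates equals it.
t/τ = 0.5601; I_d = (251/1.07×10^5) · e^(−0.5601) = (2.346×10^-3)(0.5712) = 1.34×10^-3 A.

1.34×10^-3 A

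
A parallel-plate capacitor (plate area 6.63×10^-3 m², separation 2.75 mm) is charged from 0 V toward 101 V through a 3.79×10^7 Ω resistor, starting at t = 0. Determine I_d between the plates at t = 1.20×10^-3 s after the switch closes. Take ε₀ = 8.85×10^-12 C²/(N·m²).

C = ε₀A/d = (8.85×10^-12)(6.63×10^-3)/(2.75×10^-3) = 2.134×10^-11 F and τ = RC = 8.088×10^-4 s. I_d in the gap equals the RC charging current.
I_d(t) = (V₀/R) e^(−t/τ) = 2.665×10^-6 · e^(−1.484) = 6.04×10^-7 A.

6.04×10^-7 A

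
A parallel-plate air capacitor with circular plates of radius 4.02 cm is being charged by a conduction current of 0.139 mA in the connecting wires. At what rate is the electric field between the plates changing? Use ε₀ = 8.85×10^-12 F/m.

Charge continuity gives I_d = I = 1.39×10^-4 A between the plates.
Since I_d = ε₀ A dE/dt, dE/dt = I_d/(ε₀A) = (1.39×10^-4)/((8.85×10^-12)(5.077×10^-3)) = 3.09×10^9 V/(m·s).

3.09×10^9 V/(m·s)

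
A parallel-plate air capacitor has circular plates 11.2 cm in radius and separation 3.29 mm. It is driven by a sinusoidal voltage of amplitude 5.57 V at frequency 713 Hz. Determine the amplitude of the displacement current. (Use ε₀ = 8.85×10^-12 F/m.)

C = ε₀A/d = (8.85×10^-12)(0.03941)/(3.29×10^-3) = 1.060×10^-10 F; ω = 2πf = 4480 rad/s.
I_d = C dV/dt, so |I_d|_max = C V₀ ω = (1.060×10^-10)(5.57)(4480) = 2.65×10^-6 A.

2.65×10^-6 A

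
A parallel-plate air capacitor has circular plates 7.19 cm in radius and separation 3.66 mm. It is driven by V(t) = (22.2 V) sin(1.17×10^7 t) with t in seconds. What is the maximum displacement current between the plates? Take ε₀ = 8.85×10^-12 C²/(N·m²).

0.0102 A

The displacement current equals the conduction current C dV/dt, which peaks at C V₀ ω.
With C = ε₀A/d = (8.85×10^-12)(0.01624)/(3.66×10^-3) = 3.927×10^-11 F and ω = 1.17×10^7 rad/s, I_d,max = (3.927×10^-11)(22.2)(1.17×10^7) = 0.0102 A.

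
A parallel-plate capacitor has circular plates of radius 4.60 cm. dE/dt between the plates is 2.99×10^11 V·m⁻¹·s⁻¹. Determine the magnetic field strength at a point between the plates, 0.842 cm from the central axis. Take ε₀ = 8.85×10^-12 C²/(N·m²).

1.40×10^-8 T

I_d = ε₀ dΦ_E/dt = ε₀ πR² (dE/dt) = (8.85×10^-12)(6.648×10^-3)(2.99×10^11) = 0.01759 A through the full plate area.
For r < R the Ampère–Maxwell law gives B(2πr) = μ₀ I_d (r²/R²), so B = μ₀ I_d r/(2πR²) = (4π×10^-7)(0.01759)(8.42×10^-3)/(2π·0.0460²) = 1.40×10^-8 T.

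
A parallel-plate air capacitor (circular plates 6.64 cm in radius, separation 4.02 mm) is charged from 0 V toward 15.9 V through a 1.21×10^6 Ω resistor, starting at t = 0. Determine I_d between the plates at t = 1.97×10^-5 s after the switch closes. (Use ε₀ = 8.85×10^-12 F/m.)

7.70×10^-6 A

With C = ε₀A/d = (8.85×10^-12)(0.01385)/(4.02×10^-3) = 3.049×10^-11 F, the time constant is τ = RC = 3.689×10^-5 s, so t/τ = 0.5340 and e^(−t/τ) = 0.5863.
I_d = I_cond = (V₀/R) e^(−t/τ) = (1.314×10^-5)(0.5863) = 7.70×10^-6 A.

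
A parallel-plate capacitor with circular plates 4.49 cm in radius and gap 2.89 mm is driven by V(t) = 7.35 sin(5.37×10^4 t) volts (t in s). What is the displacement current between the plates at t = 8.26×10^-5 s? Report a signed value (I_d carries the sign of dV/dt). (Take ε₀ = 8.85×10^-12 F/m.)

dE/dt = (V₀ω/d)·cos(ωt) with ωt = 4.43562 rad: (7.35)(5.37×10^4)(-0.2732)/(2.89×10^-3) = -3.731×10^7 V/(m·s).
I_d = ε₀ A dE/dt = (8.85×10^-12)(6.333×10^-3)(-3.731×10^7) = -2.09×10^-6 A.

-2.09×10^-6 A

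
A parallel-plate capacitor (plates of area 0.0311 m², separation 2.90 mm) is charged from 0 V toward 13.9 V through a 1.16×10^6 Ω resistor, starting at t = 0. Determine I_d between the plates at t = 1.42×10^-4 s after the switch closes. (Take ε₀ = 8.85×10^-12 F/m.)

With C = ε₀A/d = (8.85×10^-12)(0.0311)/(2.90×10^-3) = 9.491×10^-11 F, the time constant is τ = RC = 1.101×10^-4 s, so t/τ = 1.290 and e^(−t/τ) = 0.2753.
I_d = I_cond = (V₀/R) e^(−t/τ) = (1.198×10^-5)(0.2753) = 3.30×10^-6 A.

3.30×10^-6 A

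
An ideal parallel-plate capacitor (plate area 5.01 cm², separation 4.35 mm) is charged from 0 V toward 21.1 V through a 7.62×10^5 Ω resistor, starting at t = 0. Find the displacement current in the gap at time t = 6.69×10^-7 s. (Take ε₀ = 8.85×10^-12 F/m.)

1.17×10^-5 A

C = ε₀A/d = (8.85×10^-12)(5.01×10^-4)/(4.35×10^-3) = 1.019×10^-12 F and τ = RC = 7.765×10^-7 s. I_d in the gap equals the RC charging current.
I_d(t) = (V₀/R) e^(−t/τ) = 2.769×10^-5 · e^(−0.8616) = 1.17×10^-5 A.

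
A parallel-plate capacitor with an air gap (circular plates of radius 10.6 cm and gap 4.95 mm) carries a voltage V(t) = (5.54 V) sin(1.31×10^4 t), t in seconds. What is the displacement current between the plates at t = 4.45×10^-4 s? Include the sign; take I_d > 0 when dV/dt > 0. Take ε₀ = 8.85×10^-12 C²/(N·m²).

C = ε₀A/d = (8.85×10^-12)(0.03530)/(4.95×10^-3) = 6.311×10^-11 F. dV/dt = V₀ω·cos(ωt); at ωt = 5.8295 rad this factor is 0.8988.
I_d = C dV/dt = (6.311×10^-11)(5.54)(1.31×10^4)(0.8988) = 4.12×10^-6 A.

4.12×10^-6 A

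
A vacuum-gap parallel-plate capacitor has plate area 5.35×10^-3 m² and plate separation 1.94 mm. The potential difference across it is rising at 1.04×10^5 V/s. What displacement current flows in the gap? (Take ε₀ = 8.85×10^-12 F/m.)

E = V/d so dE/dt = (dV/dt)/d = 5.361×10^7 V/(m·s), and I_d = ε₀ A dE/dt = (8.85×10^-12)(5.35×10^-3)(5.361×10^7) = 2.54×10^-6 A.

2.54×10^-6 A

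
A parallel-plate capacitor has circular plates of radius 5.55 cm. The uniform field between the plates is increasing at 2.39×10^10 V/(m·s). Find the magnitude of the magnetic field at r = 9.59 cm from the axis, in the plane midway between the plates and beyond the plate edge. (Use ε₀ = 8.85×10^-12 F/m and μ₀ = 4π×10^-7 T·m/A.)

Total displacement current: I_d = ε₀(πR²)(dE/dt) = (8.85×10^-12)(9.677×10^-3)(2.39×10^10) = 2.047×10^-3 A.
Outside the plates the loop encloses all of I_d, so B·2πr = μ₀ I_d and B = 4.27×10^-9 T.

4.27×10^-9 T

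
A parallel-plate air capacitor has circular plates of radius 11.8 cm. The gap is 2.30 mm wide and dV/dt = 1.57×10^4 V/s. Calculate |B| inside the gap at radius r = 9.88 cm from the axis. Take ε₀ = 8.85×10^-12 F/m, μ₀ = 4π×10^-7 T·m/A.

3.75×10^-12 T

I_d = C dV/dt with C = ε₀πR²/d = 1.683×10^-10 F, so I_d = (1.683×10^-10)(1.57×10^4) = 2.642×10^-6 A.
∮B·dl = μ₀ I_d,enc with I_d,enc = I_d r²/R² = 1.852×10^-6 A; so B = μ₀ I_d,enc/(2πr) = 3.75×10^-12 T.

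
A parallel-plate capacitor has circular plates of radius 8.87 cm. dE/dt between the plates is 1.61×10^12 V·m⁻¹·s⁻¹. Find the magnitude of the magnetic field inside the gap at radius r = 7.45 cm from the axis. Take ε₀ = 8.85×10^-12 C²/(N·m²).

6.67×10^-7 T

Through the whole plate area (πR² = 0.02472 m²), I_d = ε₀ πR² dE/dt = 0.3522 A.
For r < R the Ampère–Maxwell law gives B(2πr) = μ₀ I_d (r²/R²), so B = μ₀ I_d r/(2πR²) = (4π×10^-7)(0.3522)(0.0745)/(2π·0.0887²) = 6.67×10^-7 T.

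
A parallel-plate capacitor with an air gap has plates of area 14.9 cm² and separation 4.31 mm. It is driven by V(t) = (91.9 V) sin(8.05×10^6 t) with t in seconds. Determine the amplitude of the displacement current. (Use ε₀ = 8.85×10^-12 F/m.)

2.26×10^-3 A

C = ε₀A/d = (8.85×10^-12)(1.49×10^-3)/(4.31×10^-3) = 3.060×10^-12 F; ω = 8.05×10^6 rad/s.
I_d = C dV/dt, so |I_d|_max = C V₀ ω = (3.060×10^-12)(91.9)(8.05×10^6) = 2.26×10^-3 A.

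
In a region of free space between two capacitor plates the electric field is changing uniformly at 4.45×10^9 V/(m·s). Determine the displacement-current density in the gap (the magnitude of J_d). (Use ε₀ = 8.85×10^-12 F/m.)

0.0394 A/m²

The displacement-current density is ε₀ ∂E/∂t = (8.85×10^-12)(4.45×10^9) = 0.0394 A/m².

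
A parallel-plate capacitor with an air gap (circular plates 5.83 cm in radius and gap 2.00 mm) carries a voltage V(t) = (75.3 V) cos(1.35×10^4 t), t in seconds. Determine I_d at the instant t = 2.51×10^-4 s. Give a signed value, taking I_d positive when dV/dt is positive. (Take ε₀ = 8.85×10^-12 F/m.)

C = ε₀A/d = (8.85×10^-12)(0.01068)/(2.00×10^-3) = 4.726×10^-11 F. dV/dt = V₀ω·−sin(ωt); at ωt = 3.3885 rad this factor is 0.2444.
I_d = C dV/dt = (4.726×10^-11)(75.3)(1.35×10^4)(0.2444) = 1.17×10^-5 A.

1.17×10^-5 A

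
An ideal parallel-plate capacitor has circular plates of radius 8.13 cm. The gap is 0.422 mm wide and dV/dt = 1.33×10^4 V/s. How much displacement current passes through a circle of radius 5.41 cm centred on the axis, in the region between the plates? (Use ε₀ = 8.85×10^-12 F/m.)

With E = V/d, dE/dt = 3.152×10^7 V/(m·s) and πR² = 0.02076 m², giving I_d = ε₀ πR² dE/dt = 5.791×10^-6 A.
Since J_d is uniform, the enclosed fraction is (r/R)² = 0.4428, giving I_d,enc = 2.56×10^-6 A.

2.56×10^-6 A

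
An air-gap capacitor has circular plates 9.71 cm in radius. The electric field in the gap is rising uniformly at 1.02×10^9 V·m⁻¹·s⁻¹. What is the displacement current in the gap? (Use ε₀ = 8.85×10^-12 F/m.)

2.67×10^-4 A

With a uniform field, Φ_E = EA, so I_d = ε₀ A dE/dt = 2.67×10^-4 A.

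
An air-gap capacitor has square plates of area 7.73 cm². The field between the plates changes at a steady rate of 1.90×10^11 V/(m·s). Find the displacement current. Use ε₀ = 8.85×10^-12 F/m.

The displacement current is ε₀ times dΦ_E/dt = ε₀ A dE/dt = (8.85×10^-12)(7.73×10^-4)(1.90×10^11) = 1.30×10^-3 A.

1.30×10^-3 A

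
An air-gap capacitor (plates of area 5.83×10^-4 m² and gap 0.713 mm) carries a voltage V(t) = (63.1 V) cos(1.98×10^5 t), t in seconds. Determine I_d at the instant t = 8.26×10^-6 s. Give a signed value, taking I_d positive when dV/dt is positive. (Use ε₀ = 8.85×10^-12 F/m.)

-9.02×10^-5 A

C = ε₀A/d = (8.85×10^-12)(5.83×10^-4)/(7.13×10^-4) = 7.236×10^-12 F. dV/dt = V₀ω·−sin(ωt); at ωt = 1.63548 rad this factor is -0.9979.
I_d = C dV/dt = (7.236×10^-12)(63.1)(1.98×10^5)(-0.9979) = -9.02×10^-5 A.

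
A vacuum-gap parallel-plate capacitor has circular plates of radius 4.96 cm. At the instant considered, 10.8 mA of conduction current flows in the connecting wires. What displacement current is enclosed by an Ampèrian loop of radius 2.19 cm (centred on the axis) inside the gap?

No conduction current crosses the gap, so I_d there equals the 0.0108 A in the leads.
Through an area πr² the displacement current is I_d·(πr²/πR²) = I_d (r/R)² = 2.11×10^-3 A.

2.11×10^-3 A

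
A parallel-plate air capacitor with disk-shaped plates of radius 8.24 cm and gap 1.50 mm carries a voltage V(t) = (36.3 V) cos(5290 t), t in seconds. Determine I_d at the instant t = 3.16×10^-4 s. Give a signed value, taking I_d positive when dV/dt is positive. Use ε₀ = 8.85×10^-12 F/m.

-2.40×10^-5 A

C = ε₀A/d = (8.85×10^-12)(0.02133)/(1.50×10^-3) = 1.258×10^-10 F. dV/dt = V₀ω·−sin(ωt); at ωt = 1.67164 rad this factor is -0.9949.
I_d = C dV/dt = (1.258×10^-10)(36.3)(5290)(-0.9949) = -2.40×10^-5 A.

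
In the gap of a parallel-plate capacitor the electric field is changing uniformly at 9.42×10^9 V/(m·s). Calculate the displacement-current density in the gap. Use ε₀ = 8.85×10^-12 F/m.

0.0834 A/m²

J_d = ε₀ ∂E/∂t, so J_d = 0.0834 A/m².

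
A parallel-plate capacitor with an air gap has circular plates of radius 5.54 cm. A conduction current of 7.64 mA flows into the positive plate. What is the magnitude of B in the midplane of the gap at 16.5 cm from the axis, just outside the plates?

By continuity the displacement current in the gap matches the conduction current: I_d = 7.64×10^-3 A.
For r ≥ R the full I_d is enclosed: B = μ₀ I_d/(2πr) = (4π×10^-7)(7.64×10^-3)/(2π·0.165) = 9.26×10^-9 T.

9.26×10^-9 T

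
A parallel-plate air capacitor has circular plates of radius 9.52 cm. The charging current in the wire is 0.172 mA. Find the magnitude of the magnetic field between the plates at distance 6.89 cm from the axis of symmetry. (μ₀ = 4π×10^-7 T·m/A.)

2.62×10^-10 T

No conduction current crosses the gap, so I_d there equals the 1.72×10^-4 A in the leads.
∮B·dl = μ₀ I_d,enc with I_d,enc = I_d r²/R² = 9.009×10^-5 A; so B = μ₀ I_d,enc/(2πr) = 2.62×10^-10 T.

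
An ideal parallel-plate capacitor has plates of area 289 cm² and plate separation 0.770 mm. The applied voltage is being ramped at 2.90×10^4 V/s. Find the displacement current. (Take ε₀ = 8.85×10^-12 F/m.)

9.63×10^-6 A

E = V/d so dE/dt = (dV/dt)/d = 3.766×10^7 V/(m·s), and I_d = ε₀ A dE/dt = (8.85×10^-12)(0.0289)(3.766×10^7) = 9.63×10^-6 A.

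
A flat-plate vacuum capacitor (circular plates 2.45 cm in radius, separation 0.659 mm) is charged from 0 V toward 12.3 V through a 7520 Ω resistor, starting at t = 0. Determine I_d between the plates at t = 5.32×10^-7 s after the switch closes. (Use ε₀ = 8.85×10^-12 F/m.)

C = ε₀A/d = (8.85×10^-12)(1.886×10^-3)/(6.59×10^-4) = 2.533×10^-11 F, so τ = RC = 1.905×10^-7 s.
The conduction current is I(t) = (V₀/R) e^(−t/τ), and the displacement current between the plates equals it.
t/τ = 2.793; I_d = (12.3/7520) · e^(−2.793) = (1.636×10^-3)(0.06124) = 1.00×10^-4 A.

1.00×10^-4 A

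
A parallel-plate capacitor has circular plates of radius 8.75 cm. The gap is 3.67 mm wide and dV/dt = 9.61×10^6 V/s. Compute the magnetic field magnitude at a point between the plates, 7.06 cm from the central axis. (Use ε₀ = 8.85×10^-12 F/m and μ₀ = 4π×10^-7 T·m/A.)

With E = V/d, dE/dt = 2.619×10^9 V/(m·s) and πR² = 0.02405 m², giving I_d = ε₀ πR² dE/dt = 5.574×10^-4 A.
∮B·dl = μ₀ I_d,enc with I_d,enc = I_d r²/R² = 3.629×10^-4 A; so B = μ₀ I_d,enc/(2πr) = 1.03×10^-9 T.

1.03×10^-9 T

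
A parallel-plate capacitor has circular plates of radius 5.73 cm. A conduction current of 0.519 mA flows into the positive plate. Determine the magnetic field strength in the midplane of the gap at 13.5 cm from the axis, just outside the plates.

By continuity the displacement current in the gap matches the conduction current: I_d = 5.19×10^-4 A.
For r ≥ R the full I_d is enclosed: B = μ₀ I_d/(2πr) = (4π×10^-7)(5.19×10^-4)/(2π·0.135) = 7.69×10^-10 T.

7.69×10^-10 T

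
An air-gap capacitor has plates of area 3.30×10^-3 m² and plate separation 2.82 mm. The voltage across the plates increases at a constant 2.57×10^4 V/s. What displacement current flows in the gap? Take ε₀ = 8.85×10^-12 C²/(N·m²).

2.66×10^-7 A

E = V/d so dE/dt = (dV/dt)/d = 9.113×10^6 V/(m·s), and I_d = ε₀ A dE/dt = (8.85×10^-12)(3.30×10^-3)(9.113×10^6) = 2.66×10^-7 A.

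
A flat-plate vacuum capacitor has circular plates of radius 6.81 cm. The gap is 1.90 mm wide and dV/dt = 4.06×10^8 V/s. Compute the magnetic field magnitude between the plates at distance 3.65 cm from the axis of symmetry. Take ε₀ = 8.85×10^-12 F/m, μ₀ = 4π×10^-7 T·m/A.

With E = V/d, dE/dt = 2.137×10^11 V/(m·s) and πR² = 0.01457 m², giving I_d = ε₀ πR² dE/dt = 0.02756 A.
An Ampèrian loop of radius r encloses a fraction (r/R)² of I_d. Then B·2πr = μ₀ I_d (r/R)², giving B = μ₀ I_d r/(2πR²) = 4.34×10^-8 T.

4.34×10^-8 T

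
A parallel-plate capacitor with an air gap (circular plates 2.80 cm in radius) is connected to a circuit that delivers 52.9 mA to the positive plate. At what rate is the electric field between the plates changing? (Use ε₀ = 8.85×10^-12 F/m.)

2.43×10^12 V/(m·s)

By continuity, I_d in the gap equals the 52.9 mA flowing in the wire.
Since I_d = ε₀ A dE/dt, dE/dt = I_d/(ε₀A) = (0.0529)/((8.85×10^-12)(2.463×10^-3)) = 2.43×10^12 V/(m·s).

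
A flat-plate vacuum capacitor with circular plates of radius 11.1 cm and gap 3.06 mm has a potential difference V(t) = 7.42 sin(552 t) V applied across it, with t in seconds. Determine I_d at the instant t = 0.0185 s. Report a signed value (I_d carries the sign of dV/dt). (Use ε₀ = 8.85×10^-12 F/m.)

C = ε₀A/d = (8.85×10^-12)(0.03871)/(3.06×10^-3) = 1.120×10^-10 F. dV/dt = V₀ω·cos(ωt); at ωt = 10.212 rad this factor is -0.7058.
I_d = C dV/dt = (1.120×10^-10)(7.42)(552)(-0.7058) = -3.24×10^-7 A.

-3.24×10^-7 A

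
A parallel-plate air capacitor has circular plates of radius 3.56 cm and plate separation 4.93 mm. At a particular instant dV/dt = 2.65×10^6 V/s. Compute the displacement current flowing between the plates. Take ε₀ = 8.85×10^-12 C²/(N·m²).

C = ε₀A/d = (8.85×10^-12)(3.982×10^-3)/(4.93×10^-3) = 7.148×10^-12 F.
I_d = C dV/dt = (7.148×10^-12)(2.65×10^6) = 1.89×10^-5 A.

1.89×10^-5 A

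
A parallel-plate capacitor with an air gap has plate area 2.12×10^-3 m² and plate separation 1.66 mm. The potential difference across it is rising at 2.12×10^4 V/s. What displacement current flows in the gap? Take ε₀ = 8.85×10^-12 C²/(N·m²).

The field between the plates is E = V/d, so dE/dt = (2.12×10^4)/(1.66×10^-3 m) = 1.277×10^7 V/(m·s).
I_d = ε₀ A (dE/dt) = (8.85×10^-12)(2.12×10^-3)(1.277×10^7) = 2.40×10^-7 A.

2.40×10^-7 A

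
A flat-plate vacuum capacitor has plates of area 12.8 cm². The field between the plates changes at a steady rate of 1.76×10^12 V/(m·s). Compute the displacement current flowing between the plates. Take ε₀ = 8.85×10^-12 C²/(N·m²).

With a uniform field, Φ_E = EA, so I_d = ε₀ A dE/dt = 0.0199 A.

0.0199 A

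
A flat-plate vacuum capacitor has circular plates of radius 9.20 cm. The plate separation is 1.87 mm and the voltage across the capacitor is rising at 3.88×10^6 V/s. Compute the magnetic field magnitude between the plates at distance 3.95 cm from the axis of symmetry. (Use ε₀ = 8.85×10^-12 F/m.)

I_d = C dV/dt with C = ε₀πR²/d = 1.258×10^-10 F, so I_d = (1.258×10^-10)(3.88×10^6) = 4.881×10^-4 A.
For r < R the Ampère–Maxwell law gives B(2πr) = μ₀ I_d (r²/R²), so B = μ₀ I_d r/(2πR²) = (4π×10^-7)(4.881×10^-4)(0.0395)/(2π·0.0920²) = 4.56×10^-10 T.

4.56×10^-10 T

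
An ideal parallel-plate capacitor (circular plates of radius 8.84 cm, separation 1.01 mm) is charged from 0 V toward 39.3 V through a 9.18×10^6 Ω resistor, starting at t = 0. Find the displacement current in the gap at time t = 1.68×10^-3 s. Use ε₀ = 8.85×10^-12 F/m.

C = ε₀A/d = (8.85×10^-12)(0.02455)/(1.01×10^-3) = 2.151×10^-10 F, so τ = RC = 1.975×10^-3 s.
The conduction current is I(t) = (V₀/R) e^(−t/τ), and the displacement current between the plates equals it.
t/τ = 0.8506; I_d = (39.3/9.18×10^6) · e^(−0.8506) = (4.281×10^-6)(0.4272) = 1.83×10^-6 A.

1.83×10^-6 A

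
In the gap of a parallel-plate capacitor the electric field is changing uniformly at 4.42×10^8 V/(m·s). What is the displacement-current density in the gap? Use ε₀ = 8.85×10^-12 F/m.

The displacement-current density is ε₀ ∂E/∂t = (8.85×10^-12)(4.42×10^8) = 3.91×10^-3 A/m².

3.91×10^-3 A/m²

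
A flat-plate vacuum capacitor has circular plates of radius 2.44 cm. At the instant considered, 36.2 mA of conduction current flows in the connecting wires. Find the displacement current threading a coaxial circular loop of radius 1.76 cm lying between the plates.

No conduction current crosses the gap, so I_d there equals the 0.0362 A in the leads.
Since J_d is uniform, the enclosed fraction is (r/R)² = 0.5203, giving I_d,enc = 0.0188 A.

0.0188 A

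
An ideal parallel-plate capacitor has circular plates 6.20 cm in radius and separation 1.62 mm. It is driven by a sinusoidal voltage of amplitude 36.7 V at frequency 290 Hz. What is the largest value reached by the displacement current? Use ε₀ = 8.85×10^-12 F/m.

4.41×10^-6 A

The displacement current equals the conduction current C dV/dt, which peaks at C V₀ ω.
With C = ε₀A/d = (8.85×10^-12)(0.01208)/(1.62×10^-3) = 6.599×10^-11 F and ω = 2πf = 1822 rad/s, I_d,max = (6.599×10^-11)(36.7)(1822) = 4.41×10^-6 A.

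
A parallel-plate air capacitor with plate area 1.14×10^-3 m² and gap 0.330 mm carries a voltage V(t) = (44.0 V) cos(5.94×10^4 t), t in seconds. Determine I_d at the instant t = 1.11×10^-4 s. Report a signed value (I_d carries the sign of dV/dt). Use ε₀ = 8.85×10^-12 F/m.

dE/dt = (V₀ω/d)·−sin(ωt) with ωt = 6.5934 rad: (44.0)(5.94×10^4)(-0.3053)/(3.30×10^-4) = -2.418×10^9 V/(m·s).
I_d = ε₀ A dE/dt = (8.85×10^-12)(1.14×10^-3)(-2.418×10^9) = -2.44×10^-5 A.

-2.44×10^-5 A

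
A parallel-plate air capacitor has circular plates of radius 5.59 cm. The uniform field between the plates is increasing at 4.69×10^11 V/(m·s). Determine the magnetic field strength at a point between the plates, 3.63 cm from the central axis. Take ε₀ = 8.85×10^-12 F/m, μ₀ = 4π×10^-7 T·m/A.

9.47×10^-8 T

Through the whole plate area (πR² = 9.817×10^-3 m²), I_d = ε₀ πR² dE/dt = 0.04075 A.
For r < R the Ampère–Maxwell law gives B(2πr) = μ₀ I_d (r²/R²), so B = μ₀ I_d r/(2πR²) = (4π×10^-7)(0.04075)(0.0363)/(2π·0.0559²) = 9.47×10^-8 T.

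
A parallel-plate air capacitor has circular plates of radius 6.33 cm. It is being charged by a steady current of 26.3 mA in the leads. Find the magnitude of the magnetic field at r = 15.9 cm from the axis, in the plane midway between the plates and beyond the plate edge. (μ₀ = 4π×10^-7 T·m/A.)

3.31×10^-8 T

By continuity the displacement current in the gap matches the conduction current: I_d = 0.0263 A.
For r ≥ R the full I_d is enclosed: B = μ₀ I_d/(2πr) = (4π×10^-7)(0.0263)/(2π·0.159) = 3.31×10^-8 T.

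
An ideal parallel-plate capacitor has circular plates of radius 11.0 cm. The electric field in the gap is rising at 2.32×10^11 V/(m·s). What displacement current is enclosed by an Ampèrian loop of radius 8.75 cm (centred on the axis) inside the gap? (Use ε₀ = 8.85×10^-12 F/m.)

0.0494 A

I_d = ε₀ dΦ_E/dt = ε₀ πR² (dE/dt) = (8.85×10^-12)(0.03801)(2.32×10^11) = 0.07804 A through the full plate area.
Through an area πr² the displacement current is I_d·(πr²/πR²) = I_d (r/R)² = 0.0494 A.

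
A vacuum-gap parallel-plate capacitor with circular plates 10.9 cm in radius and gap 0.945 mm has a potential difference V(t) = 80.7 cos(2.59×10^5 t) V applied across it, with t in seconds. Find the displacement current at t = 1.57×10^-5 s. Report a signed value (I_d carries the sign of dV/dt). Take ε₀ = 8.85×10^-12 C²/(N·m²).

5.83×10^-3 A

dV/dt = (80.7)(2.59×10^5)·−sin(4.0663) = 1.669×10^7 V/s.
I_d = C dV/dt with C = ε₀A/d = (8.85×10^-12)(0.03733)/(9.45×10^-4) = 3.496×10^-10 F, so I_d = (3.496×10^-10)(1.669×10^7) = 5.83×10^-3 A.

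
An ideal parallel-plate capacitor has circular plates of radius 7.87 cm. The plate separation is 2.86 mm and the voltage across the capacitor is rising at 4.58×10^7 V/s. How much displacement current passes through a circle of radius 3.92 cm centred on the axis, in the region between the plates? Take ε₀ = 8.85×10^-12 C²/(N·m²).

I_d = C dV/dt with C = ε₀πR²/d = 6.022×10^-11 F, so I_d = (6.022×10^-11)(4.58×10^7) = 2.758×10^-3 A.
Through an area πr² the displacement current is I_d·(πr²/πR²) = I_d (r/R)² = 6.84×10^-4 A.

6.84×10^-4 A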